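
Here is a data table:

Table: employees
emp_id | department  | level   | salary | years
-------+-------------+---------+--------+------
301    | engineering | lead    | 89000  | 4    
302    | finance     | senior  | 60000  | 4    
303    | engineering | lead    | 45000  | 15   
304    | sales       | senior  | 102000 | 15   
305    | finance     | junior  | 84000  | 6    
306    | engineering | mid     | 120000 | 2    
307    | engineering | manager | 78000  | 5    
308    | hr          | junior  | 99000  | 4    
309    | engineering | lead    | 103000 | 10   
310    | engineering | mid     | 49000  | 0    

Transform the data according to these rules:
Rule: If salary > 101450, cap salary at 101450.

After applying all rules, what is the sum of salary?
808350

Step 1: 3 records have salary > 101450
Step 2: These records originally summed to 325000
Step 3: After capping: 3 × 101450 = 304350
Step 4: Unaffected records sum: 504000
Step 5: Final sum = 304350 + 504000 = 808350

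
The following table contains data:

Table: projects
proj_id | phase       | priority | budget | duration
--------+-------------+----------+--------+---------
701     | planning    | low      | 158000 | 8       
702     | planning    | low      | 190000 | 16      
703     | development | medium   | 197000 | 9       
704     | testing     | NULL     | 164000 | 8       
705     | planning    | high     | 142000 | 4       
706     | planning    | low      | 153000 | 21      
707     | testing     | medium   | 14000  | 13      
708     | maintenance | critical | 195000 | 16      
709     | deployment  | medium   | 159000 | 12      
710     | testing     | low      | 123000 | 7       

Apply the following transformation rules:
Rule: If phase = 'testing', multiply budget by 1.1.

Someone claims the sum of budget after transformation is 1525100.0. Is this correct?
Yes, the result is correct.

Step 1: Calculate the correct sum after transformation
Step 2: Apply multiplier 1.1 to records where phase = 'testing'
Step 3: Correct result = 1525100.0
Step 4: Claimed result = 1525100.0
Step 5: 1525100.0 = 1525100.0 ✓
Conclusion: The claimed result is correct.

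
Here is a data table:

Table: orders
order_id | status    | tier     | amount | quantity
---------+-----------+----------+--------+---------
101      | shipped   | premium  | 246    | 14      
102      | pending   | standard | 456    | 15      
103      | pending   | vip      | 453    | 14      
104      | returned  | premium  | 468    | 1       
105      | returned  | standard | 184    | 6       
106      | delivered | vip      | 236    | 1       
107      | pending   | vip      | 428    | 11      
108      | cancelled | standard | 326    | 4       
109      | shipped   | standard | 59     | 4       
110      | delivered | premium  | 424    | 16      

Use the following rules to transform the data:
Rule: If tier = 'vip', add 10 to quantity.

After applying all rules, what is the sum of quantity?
116

Step 1: Count records where tier = 'vip': 3
Step 2: Total bonus added: 3 × 10 = 30
Step 3: Original sum of quantity: 86
Step 4: Final sum = 86 + 30 = 116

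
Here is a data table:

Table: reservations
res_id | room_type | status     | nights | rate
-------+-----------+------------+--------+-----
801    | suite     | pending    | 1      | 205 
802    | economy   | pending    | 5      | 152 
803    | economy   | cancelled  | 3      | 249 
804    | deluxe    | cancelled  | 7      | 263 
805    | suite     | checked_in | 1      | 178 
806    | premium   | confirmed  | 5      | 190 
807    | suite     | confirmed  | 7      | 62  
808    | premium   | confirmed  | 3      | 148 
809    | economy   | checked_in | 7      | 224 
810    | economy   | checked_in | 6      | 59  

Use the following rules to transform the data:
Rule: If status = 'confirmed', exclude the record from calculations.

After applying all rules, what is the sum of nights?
30

Step 1: Identify records where status = 'confirmed'
Step 2: The excluded records sum to 15
Step 3: Original total nights = 45
Step 4: Remaining total = 45 - 15 = 30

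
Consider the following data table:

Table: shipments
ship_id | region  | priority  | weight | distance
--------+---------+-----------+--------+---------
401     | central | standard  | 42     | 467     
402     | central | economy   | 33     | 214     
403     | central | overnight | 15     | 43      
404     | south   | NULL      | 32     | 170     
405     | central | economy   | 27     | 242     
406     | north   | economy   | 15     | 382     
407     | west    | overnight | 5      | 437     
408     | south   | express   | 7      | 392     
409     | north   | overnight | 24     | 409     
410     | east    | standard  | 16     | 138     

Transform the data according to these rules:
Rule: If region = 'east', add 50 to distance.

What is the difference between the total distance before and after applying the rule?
50

Step 1: Original sum of distance = 2894
Step 2: 1 records have region = 'east'
Step 3: Each affected record changes by 50
Step 4: Total change = 1 × 50 = 50
Step 5: New sum = 2894 + 50 = 2944
Step 6: Difference = |2944 - 2894| = 50
        (Sum increased by 50)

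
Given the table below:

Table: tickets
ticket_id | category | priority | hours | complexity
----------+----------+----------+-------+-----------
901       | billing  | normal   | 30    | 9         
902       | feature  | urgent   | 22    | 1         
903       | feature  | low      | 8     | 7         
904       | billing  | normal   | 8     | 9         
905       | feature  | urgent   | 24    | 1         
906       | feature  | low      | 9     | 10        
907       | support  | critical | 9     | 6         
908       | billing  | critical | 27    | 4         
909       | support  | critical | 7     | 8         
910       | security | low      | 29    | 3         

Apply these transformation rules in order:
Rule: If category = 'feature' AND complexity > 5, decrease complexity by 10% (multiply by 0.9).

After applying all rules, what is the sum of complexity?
56.3

Step 1: Find records where category = 'feature' AND complexity > 5
Step 2: 2 records match, summing to 17
Step 3: After multiplier: 17 × 0.9 = 15.3
Step 4: Unaffected records sum: 41
Step 5: Final sum = 15.3 + 41 = 56.3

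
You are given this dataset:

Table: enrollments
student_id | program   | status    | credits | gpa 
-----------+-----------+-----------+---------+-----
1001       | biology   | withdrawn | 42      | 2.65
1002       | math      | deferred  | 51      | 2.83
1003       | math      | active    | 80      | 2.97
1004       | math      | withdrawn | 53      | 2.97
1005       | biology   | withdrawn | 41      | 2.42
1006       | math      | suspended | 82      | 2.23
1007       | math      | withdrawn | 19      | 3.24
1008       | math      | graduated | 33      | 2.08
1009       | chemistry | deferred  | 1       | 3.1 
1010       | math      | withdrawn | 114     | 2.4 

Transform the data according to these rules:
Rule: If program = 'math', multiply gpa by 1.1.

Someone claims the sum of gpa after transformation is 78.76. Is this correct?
No, the correct result is 28.76.

Step 1: Calculate the correct sum after transformation
Step 2: Apply multiplier 1.1 to records where program = 'math'
Step 3: Correct result = 28.76
Step 4: Claimed result = 78.76
Step 5: 28.76 ≠ 78.76
Conclusion: The claimed result is incorrect. The correct answer is 28.76.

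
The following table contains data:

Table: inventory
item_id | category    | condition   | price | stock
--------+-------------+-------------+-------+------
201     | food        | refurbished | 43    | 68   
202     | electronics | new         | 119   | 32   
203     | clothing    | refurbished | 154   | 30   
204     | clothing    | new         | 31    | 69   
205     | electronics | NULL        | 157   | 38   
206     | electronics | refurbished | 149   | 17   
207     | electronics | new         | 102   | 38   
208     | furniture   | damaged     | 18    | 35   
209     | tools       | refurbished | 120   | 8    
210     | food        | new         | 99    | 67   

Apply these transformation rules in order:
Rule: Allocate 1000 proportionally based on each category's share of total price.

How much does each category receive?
clothing: 186.49, electronics: 531.25, food: 143.15, furniture: 18.15, tools: 120.97

Step 1: Calculate total price = 992
Step 2: Calculate each category's proportion:
  clothing: 185/992 = 18.65% → 186.49
  electronics: 527/992 = 53.12% → 531.25
  food: 142/992 = 14.31% → 143.15
  furniture: 18/992 = 1.81% → 18.15
  tools: 120/992 = 12.10% → 120.97
Step 3: Verify: sum of allocations ≈ 1000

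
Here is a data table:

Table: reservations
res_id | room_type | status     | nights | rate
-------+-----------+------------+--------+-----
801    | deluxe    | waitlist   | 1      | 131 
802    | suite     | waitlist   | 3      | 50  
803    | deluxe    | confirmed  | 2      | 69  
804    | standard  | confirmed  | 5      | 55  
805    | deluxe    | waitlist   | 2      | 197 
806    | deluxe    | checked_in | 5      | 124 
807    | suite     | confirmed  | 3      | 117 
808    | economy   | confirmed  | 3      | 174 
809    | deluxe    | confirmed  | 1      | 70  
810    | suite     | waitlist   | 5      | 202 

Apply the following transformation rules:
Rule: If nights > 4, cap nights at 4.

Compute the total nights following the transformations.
27

Step 1: 3 records have nights > 4
Step 2: These records originally summed to 15
Step 3: After capping: 3 × 4 = 12
Step 4: Unaffected records sum: 15
Step 5: Final sum = 12 + 15 = 27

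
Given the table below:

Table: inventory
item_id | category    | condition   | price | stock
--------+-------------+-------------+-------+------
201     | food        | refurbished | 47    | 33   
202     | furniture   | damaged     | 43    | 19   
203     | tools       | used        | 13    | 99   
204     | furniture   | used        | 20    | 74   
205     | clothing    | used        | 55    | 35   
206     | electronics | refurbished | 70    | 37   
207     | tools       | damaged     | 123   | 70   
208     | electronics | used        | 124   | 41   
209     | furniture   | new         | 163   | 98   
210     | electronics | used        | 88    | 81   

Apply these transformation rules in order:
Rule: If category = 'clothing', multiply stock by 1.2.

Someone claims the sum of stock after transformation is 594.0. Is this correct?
Yes, the result is correct.

Step 1: Calculate the correct sum after transformation
Step 2: Apply multiplier 1.2 to records where category = 'clothing'
Step 3: Correct result = 594.0
Step 4: Claimed result = 594.0
Step 5: 594.0 = 594.0 ✓
Conclusion: The claimed result is correct.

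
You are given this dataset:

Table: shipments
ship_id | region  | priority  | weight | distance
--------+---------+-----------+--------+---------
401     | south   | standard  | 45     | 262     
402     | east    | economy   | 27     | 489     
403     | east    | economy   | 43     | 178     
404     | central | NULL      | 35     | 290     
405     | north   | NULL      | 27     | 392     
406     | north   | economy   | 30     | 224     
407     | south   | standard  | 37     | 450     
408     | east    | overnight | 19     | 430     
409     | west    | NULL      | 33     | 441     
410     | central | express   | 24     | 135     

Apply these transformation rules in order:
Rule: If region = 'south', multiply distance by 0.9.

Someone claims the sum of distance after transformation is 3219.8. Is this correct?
Yes, the result is correct.

Step 1: Calculate the correct sum after transformation
Step 2: Apply multiplier 0.9 to records where region = 'south'
Step 3: Correct result = 3219.8
Step 4: Claimed result = 3219.8
Step 5: 3219.8 = 3219.8 ✓
Conclusion: The claimed result is correct.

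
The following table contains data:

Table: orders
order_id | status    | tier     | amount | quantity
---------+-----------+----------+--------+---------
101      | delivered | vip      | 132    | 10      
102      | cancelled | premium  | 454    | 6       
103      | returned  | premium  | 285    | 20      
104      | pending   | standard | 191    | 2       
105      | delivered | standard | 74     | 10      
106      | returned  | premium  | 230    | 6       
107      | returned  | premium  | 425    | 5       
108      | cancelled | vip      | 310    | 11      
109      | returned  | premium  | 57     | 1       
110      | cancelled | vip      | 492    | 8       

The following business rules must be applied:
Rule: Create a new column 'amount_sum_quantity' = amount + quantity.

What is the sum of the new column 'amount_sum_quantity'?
2729

Step 1: For each record, compute amount + quantity
Example calculations:
  132 + 10 = 142
  454 + 6 = 460
  285 + 20 = 305
  ...
Step 2: Sum all derived values
Step 3: Total = 2729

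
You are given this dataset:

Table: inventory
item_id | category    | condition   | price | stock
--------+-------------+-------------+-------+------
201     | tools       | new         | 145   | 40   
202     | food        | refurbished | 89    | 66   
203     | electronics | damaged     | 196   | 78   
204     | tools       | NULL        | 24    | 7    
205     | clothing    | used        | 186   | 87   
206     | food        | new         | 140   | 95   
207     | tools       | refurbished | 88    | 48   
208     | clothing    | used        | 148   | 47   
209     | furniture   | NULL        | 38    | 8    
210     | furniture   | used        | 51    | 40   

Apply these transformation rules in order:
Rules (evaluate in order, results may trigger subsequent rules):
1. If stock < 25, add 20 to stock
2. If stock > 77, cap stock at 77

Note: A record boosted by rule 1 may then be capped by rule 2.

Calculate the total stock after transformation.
527

Step 1: Apply rule 1 to records with stock < 25
  - 2 records get bonus of 20
  - Of these, 0 records then exceed 77 and get capped
Step 2: Apply rule 2 to records with stock > 77
  - 3 records (original) are capped
Step 3: Calculate final sum = 527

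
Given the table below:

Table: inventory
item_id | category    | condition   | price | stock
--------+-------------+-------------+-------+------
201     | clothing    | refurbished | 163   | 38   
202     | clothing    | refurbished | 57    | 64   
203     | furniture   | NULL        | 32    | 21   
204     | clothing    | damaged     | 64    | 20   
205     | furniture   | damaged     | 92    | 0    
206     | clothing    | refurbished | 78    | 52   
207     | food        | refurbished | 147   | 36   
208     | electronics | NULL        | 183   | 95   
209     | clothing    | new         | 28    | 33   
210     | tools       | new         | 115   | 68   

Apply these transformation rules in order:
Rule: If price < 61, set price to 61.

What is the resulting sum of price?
1025

Step 1: 3 records have price < 61
Step 2: These records originally summed to 117
Step 3: After setting to minimum: 3 × 61 = 183
Step 4: Unaffected records sum: 842
Step 5: Final sum = 183 + 842 = 1025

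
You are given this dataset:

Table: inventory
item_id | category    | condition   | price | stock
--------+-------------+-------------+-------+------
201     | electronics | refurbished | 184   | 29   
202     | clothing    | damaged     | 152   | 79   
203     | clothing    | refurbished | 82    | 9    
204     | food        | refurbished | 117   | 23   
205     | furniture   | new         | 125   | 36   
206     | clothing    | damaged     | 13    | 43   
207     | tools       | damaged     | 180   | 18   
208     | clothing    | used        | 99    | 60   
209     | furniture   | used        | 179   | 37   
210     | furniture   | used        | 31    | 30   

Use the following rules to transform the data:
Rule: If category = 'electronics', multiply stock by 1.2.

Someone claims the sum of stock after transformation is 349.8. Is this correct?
No, the correct result is 369.8.

Step 1: Calculate the correct sum after transformation
Step 2: Apply multiplier 1.2 to records where category = 'electronics'
Step 3: Correct result = 369.8
Step 4: Claimed result = 349.8
Step 5: 369.8 ≠ 349.8
Conclusion: The claimed result is incorrect. The correct answer is 369.8.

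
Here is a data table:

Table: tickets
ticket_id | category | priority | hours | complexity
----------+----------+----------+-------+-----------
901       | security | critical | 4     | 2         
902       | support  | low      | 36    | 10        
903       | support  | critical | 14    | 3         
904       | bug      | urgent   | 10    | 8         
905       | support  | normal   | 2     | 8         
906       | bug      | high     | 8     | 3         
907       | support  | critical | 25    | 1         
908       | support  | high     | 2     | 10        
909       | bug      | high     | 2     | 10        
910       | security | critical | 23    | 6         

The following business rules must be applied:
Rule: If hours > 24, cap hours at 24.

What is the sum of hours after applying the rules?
113

Step 1: 2 records have hours > 24
Step 2: These records originally summed to 61
Step 3: After capping: 2 × 24 = 48
Step 4: Unaffected records sum: 65
Step 5: Final sum = 48 + 65 = 113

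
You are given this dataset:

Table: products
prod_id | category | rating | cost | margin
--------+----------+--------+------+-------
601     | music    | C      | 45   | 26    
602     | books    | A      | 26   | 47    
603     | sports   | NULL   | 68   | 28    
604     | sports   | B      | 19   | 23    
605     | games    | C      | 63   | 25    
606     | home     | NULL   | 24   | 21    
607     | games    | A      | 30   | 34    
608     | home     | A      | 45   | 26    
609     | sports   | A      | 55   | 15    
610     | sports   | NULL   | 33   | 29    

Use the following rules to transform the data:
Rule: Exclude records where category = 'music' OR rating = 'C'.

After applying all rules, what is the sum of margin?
223

Step 1: Find records where category = 'music' OR rating = 'C'
Step 2: 2 records match, summing to 51
Step 3: Original sum: 274
Step 4: Remaining sum = 274 - 51 = 223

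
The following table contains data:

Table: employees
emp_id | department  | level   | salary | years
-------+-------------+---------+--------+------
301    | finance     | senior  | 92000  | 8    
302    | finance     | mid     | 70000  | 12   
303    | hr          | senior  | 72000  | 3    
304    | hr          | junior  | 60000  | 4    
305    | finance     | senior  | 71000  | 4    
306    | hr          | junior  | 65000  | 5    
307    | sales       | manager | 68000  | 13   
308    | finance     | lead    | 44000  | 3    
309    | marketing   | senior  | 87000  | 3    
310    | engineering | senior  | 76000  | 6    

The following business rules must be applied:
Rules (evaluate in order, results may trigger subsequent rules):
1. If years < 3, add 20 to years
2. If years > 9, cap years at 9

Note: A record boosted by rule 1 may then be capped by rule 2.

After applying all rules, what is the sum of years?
54

Step 1: Apply rule 1 to records with years < 3
  - 0 records get bonus of 20
  - Of these, 0 records then exceed 9 and get capped
Step 2: Apply rule 2 to records with years > 9
  - 2 records (original) are capped
Step 3: Calculate final sum = 54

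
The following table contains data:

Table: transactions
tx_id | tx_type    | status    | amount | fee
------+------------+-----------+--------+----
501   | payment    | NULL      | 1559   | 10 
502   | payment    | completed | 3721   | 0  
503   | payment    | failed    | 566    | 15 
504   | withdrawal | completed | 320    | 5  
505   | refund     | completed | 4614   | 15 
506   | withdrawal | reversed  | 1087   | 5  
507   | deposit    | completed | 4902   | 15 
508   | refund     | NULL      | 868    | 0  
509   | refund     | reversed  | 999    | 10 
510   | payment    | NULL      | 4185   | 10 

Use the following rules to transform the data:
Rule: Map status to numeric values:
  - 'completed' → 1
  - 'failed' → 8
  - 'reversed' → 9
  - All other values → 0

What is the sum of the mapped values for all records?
30

Step 1: Apply mapping to each record
Step 2: Count by status:
  'completed': 4 records × 1 = 4
  'failed': 1 records × 8 = 8
  'reversed': 2 records × 9 = 18
Step 3: Sum all mapped values = 30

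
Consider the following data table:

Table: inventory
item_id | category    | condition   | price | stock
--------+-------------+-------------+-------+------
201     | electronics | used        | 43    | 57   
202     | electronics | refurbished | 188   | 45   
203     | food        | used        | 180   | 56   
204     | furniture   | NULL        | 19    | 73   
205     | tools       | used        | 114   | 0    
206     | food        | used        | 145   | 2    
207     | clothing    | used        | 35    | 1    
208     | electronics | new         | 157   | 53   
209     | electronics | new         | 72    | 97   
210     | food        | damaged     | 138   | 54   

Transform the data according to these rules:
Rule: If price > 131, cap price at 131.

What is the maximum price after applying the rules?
131

Step 1: Original maximum price = 188
Step 2: Apply cap at 131
Step 3: 5 records had price > 131 and were capped
Step 4: Maximum after transformation = 131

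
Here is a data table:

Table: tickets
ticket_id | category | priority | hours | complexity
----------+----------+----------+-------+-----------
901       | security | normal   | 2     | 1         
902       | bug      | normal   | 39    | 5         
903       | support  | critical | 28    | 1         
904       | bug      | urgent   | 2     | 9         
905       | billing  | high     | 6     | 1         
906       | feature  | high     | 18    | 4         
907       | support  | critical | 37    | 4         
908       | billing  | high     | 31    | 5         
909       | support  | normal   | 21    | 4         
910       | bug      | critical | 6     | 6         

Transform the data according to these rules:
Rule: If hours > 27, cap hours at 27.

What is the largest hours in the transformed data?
27

Step 1: Original maximum hours = 39
Step 2: Apply cap at 27
Step 3: 4 records had hours > 27 and were capped
Step 4: Maximum after transformation = 27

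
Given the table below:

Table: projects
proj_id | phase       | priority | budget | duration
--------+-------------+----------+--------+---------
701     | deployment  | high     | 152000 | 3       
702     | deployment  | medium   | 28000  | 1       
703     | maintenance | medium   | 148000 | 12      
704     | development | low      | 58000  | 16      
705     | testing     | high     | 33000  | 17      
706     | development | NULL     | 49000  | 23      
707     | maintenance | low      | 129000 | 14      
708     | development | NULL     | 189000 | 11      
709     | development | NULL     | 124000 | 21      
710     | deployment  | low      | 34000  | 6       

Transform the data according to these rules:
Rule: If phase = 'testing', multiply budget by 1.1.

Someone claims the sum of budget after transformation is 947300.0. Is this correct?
Yes, the result is correct.

Step 1: Calculate the correct sum after transformation
Step 2: Apply multiplier 1.1 to records where phase = 'testing'
Step 3: Correct result = 947300.0
Step 4: Claimed result = 947300.0
Step 5: 947300.0 = 947300.0 ✓
Conclusion: The claimed result is correct.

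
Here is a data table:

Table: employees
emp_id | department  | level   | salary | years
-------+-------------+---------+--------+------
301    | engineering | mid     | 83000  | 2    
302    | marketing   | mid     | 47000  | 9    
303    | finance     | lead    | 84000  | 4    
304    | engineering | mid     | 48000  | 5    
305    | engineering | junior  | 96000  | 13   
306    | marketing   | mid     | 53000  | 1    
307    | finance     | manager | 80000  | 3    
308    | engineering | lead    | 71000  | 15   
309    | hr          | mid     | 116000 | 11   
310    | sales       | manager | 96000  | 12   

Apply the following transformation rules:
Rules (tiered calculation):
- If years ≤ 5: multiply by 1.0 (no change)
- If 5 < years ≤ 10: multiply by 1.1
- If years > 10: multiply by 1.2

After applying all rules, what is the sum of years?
86.1

Step 1: Tier 1 (years ≤ 5): 5 records, sum = 15 × 1.0 = 15.0
Step 2: Tier 2 (5 < years ≤ 10): 1 records, sum = 9 × 1.1 = 9.9
Step 3: Tier 3 (years > 10): 4 records, sum = 51 × 1.2 = 61.2
Step 4: Final sum = 15.0 + 9.9 + 61.2 = 86.1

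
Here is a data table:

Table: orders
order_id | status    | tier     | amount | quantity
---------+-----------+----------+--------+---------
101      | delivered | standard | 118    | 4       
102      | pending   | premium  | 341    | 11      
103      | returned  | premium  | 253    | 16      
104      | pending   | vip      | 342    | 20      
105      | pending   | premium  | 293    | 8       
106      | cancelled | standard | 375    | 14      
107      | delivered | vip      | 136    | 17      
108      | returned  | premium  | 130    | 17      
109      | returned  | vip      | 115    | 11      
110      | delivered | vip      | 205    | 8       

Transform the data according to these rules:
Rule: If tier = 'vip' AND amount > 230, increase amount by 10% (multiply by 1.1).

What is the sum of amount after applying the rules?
2342.2

Step 1: Find records where tier = 'vip' AND amount > 230
Step 2: 1 records match, summing to 342
Step 3: After multiplier: 342 × 1.1 = 376.2
Step 4: Unaffected records sum: 1966
Step 5: Final sum = 376.2 + 1966 = 2342.2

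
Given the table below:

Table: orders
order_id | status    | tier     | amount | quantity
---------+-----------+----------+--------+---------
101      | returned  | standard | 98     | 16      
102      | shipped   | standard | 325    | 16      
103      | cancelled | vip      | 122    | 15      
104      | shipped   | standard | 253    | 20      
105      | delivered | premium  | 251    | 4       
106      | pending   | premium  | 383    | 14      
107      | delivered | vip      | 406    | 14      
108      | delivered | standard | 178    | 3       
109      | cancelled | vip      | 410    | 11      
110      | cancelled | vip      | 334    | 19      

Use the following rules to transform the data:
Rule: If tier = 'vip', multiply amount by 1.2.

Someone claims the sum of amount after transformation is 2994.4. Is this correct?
No, the correct result is 3014.4.

Step 1: Calculate the correct sum after transformation
Step 2: Apply multiplier 1.2 to records where tier = 'vip'
Step 3: Correct result = 3014.4
Step 4: Claimed result = 2994.4
Step 5: 3014.4 ≠ 2994.4
Conclusion: The claimed result is incorrect. The correct answer is 3014.4.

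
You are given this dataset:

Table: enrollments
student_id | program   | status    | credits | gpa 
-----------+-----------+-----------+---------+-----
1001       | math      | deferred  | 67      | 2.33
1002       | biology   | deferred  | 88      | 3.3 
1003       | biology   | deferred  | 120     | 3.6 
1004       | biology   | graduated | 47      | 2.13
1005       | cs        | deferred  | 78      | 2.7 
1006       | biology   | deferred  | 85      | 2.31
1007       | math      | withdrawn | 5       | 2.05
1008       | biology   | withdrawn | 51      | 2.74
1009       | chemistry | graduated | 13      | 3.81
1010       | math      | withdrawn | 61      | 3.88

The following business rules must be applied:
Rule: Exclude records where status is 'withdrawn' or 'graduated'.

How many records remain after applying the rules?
5

Step 1: Count records to exclude
  - 3 (withdrawn) + 2 (graduated) = 5 records
Step 2: Total records: 10
Step 3: Remaining = 10 - 5 = 5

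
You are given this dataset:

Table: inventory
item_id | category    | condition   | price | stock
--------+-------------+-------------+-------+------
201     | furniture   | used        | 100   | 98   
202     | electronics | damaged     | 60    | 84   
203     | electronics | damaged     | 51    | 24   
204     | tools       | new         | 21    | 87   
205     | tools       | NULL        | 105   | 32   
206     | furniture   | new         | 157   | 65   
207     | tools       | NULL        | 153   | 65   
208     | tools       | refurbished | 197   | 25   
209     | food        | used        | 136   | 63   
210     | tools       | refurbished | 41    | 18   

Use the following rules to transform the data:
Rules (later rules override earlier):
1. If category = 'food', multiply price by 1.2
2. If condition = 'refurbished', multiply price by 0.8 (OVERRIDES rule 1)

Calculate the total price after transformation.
1000.6

Step 1: Rule 2 takes priority for records with condition = 'refurbished'
  - 2 records: 238 × 0.8 = 190.4
Step 2: Rule 1 applies to remaining records with category = 'food'
  - 1 records: 136 × 1.2 = 163.2
Step 3: Other records unchanged: 647
Step 4: Final sum = 190.4 + 163.2 + 647 = 1000.6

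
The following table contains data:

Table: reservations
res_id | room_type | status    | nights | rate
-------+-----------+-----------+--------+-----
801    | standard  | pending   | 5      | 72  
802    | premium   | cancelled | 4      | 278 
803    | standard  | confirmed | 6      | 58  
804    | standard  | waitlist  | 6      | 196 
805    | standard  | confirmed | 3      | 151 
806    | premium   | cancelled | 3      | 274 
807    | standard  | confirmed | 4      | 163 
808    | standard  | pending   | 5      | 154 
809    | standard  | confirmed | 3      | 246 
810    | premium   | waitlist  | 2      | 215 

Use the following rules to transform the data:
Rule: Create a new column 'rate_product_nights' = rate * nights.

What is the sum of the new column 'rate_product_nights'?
6861

Step 1: For each record, compute rate * nights
Example calculations:
  72 * 5 = 360
  278 * 4 = 1112
  58 * 6 = 348
  ...
Step 2: Sum all derived values
Step 3: Total = 6861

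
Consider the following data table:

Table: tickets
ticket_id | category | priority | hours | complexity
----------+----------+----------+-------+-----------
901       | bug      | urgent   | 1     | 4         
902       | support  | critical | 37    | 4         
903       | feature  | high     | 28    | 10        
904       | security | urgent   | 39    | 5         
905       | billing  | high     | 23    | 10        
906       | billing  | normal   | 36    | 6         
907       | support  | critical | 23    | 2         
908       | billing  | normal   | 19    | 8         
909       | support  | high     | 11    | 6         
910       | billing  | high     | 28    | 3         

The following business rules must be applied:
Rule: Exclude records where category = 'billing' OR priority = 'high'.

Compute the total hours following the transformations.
100

Step 1: Find records where category = 'billing' OR priority = 'high'
Step 2: 6 records match, summing to 145
Step 3: Original sum: 245
Step 4: Remaining sum = 245 - 145 = 100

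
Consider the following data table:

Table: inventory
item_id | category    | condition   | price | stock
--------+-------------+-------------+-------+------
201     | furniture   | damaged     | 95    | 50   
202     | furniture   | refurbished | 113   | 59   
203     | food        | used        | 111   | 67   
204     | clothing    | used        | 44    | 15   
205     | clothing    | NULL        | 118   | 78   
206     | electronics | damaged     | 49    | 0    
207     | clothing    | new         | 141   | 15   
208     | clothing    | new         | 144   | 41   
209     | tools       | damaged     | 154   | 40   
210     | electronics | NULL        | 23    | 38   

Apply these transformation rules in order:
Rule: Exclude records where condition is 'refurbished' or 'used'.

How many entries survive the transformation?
7

Step 1: Count records to exclude
  - 1 (refurbished) + 2 (used) = 3 records
Step 2: Total records: 10
Step 3: Remaining = 10 - 3 = 7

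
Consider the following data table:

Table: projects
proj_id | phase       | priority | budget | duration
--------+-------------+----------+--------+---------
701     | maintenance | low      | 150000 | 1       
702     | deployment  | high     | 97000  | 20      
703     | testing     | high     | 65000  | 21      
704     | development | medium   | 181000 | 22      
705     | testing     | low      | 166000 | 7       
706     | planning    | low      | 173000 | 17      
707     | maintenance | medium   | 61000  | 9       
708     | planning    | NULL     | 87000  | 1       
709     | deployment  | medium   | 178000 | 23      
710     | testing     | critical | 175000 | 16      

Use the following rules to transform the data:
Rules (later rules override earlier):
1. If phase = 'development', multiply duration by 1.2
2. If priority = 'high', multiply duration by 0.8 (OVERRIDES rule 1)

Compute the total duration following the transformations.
133.2

Step 1: Rule 2 takes priority for records with priority = 'high'
  - 2 records: 41 × 0.8 = 32.8
Step 2: Rule 1 applies to remaining records with phase = 'development'
  - 1 records: 22 × 1.2 = 26.4
Step 3: Other records unchanged: 74
Step 4: Final sum = 32.8 + 26.4 + 74 = 133.2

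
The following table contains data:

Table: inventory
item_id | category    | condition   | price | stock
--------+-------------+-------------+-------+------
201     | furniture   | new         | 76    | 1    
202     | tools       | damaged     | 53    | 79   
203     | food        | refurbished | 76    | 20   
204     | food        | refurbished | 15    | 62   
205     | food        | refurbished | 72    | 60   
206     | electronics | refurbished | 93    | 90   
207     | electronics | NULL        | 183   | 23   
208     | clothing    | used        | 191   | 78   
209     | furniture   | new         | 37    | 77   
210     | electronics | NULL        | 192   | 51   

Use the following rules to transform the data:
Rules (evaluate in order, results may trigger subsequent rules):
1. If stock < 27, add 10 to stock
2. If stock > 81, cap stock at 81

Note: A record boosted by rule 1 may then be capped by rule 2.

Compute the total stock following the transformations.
562

Step 1: Apply rule 1 to records with stock < 27
  - 3 records get bonus of 10
  - Of these, 0 records then exceed 81 and get capped
Step 2: Apply rule 2 to records with stock > 81
  - 1 records (original) are capped
Step 3: Calculate final sum = 562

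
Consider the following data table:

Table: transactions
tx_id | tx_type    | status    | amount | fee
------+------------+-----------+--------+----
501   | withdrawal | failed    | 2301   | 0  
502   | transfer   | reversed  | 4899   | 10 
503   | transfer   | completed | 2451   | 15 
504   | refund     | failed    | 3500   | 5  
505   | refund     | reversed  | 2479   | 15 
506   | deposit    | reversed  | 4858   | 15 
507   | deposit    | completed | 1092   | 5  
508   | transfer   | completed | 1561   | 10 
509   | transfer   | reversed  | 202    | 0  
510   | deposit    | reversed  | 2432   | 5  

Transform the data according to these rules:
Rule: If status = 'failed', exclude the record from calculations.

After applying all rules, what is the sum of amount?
19974

Step 1: Identify records where status = 'failed'
Step 2: The excluded records sum to 5801
Step 3: Original total amount = 25775
Step 4: Remaining total = 25775 - 5801 = 19974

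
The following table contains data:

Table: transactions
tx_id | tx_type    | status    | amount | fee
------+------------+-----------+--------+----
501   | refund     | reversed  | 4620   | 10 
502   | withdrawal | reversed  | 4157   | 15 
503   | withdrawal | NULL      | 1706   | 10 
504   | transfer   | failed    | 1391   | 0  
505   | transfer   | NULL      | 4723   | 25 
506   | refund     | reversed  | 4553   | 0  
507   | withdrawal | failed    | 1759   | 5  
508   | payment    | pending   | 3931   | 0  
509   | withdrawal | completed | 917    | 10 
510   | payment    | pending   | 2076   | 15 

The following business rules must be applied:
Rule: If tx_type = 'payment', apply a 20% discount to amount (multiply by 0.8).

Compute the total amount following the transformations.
28631.6

Step 1: Records with tx_type = 'payment' have total amount = 6007
Step 2: Apply multiplier: 6007 × 0.8 = 4805.6
Step 3: Other records total: 23826
Step 4: Final sum = 4805.6 + 23826 = 28631.6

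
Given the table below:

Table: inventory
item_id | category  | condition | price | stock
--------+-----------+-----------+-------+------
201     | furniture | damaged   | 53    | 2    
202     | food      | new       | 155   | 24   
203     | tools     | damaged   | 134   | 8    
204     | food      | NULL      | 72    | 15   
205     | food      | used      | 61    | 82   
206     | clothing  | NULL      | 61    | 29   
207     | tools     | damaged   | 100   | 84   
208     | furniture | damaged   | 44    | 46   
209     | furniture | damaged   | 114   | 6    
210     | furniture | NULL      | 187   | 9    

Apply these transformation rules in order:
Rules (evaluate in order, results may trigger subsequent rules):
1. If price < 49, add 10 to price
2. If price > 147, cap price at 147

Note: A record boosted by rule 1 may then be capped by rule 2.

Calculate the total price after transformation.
943

Step 1: Apply rule 1 to records with price < 49
  - 1 records get bonus of 10
  - Of these, 0 records then exceed 147 and get capped
Step 2: Apply rule 2 to records with price > 147
  - 2 records (original) are capped
Step 3: Calculate final sum = 943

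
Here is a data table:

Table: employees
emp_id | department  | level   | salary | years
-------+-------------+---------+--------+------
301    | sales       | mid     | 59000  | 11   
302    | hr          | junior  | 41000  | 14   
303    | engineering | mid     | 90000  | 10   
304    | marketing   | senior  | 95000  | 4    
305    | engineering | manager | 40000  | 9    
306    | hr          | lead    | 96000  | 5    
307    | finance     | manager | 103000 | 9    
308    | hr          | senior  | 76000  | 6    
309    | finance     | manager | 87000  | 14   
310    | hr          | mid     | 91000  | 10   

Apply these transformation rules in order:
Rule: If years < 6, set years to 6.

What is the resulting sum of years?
95

Step 1: 2 records have years < 6
Step 2: These records originally summed to 9
Step 3: After setting to minimum: 2 × 6 = 12
Step 4: Unaffected records sum: 83
Step 5: Final sum = 12 + 83 = 95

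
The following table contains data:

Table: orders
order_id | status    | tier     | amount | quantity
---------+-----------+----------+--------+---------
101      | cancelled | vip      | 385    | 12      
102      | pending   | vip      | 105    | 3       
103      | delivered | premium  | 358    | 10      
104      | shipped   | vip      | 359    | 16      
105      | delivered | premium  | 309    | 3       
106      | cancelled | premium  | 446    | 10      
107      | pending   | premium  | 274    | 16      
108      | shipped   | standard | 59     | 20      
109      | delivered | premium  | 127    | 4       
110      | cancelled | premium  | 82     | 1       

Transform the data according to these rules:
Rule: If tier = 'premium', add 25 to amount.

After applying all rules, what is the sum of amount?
2654

Step 1: Count records where tier = 'premium': 6
Step 2: Total bonus added: 6 × 25 = 150
Step 3: Original sum of amount: 2504
Step 4: Final sum = 2504 + 150 = 2654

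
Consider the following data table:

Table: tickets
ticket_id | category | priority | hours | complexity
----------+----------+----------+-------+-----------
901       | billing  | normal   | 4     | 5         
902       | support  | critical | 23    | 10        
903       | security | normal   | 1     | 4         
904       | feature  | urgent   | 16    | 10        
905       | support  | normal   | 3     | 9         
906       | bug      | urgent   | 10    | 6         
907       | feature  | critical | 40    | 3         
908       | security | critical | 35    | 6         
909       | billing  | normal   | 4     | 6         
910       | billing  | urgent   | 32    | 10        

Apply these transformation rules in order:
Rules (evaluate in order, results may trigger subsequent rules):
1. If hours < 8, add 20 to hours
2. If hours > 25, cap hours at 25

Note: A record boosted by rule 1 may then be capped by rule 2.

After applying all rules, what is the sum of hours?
216

Step 1: Apply rule 1 to records with hours < 8
  - 4 records get bonus of 20
  - Of these, 0 records then exceed 25 and get capped
Step 2: Apply rule 2 to records with hours > 25
  - 3 records (original) are capped
Step 3: Calculate final sum = 216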